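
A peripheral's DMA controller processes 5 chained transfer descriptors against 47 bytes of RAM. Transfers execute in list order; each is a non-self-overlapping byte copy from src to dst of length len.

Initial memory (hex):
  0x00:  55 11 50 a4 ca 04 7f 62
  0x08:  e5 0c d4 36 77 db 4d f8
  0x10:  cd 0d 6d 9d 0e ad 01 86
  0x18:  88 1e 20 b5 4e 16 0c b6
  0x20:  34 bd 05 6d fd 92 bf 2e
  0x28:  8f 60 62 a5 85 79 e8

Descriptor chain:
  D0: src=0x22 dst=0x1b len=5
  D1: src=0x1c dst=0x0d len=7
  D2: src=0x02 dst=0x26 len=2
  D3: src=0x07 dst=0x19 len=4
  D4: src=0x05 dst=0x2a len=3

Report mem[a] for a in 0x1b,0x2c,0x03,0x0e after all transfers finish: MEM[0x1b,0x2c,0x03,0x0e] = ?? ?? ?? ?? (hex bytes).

MEM[0x1b,0x2c,0x03,0x0e] = 0c 62 a4 fd

#0 dst[0x1b+5] := {0x05,0x6d,0xfd,0x92,0xbf}
#1 dst[0x0d+7] := {0x6d,0xfd,0x92,0xbf,0x34,0xbd,0x05}
#2 dst[0x26+2] := {0x50,0xa4}
#3 dst[0x19+4] := {0x62,0xe5,0x0c,0xd4}
#4 dst[0x2a+3] := {0x04,0x7f,0x62}
query mem[0x1b]=0x0c, mem[0x2c]=0x62, mem[0x03]=0xa4, mem[0x0e]=0xfd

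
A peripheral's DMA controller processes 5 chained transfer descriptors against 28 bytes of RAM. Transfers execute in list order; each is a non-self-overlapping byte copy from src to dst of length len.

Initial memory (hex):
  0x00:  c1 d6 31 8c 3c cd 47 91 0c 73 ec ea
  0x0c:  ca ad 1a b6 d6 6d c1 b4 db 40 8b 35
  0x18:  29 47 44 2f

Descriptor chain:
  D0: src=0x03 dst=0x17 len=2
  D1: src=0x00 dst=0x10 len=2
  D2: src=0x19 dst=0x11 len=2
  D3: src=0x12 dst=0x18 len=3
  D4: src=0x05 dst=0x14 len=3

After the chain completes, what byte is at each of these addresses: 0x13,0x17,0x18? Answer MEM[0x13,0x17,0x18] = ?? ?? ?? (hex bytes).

#0 dst[0x17+2] := {0x8c,0x3c}
#1 dst[0x10+2] := {0xc1,0xd6}
#2 dst[0x11+2] := {0x47,0x44}
#3 dst[0x18+3] := {0x44,0xb4,0xdb}
#4 dst[0x14+3] := {0xcd,0x47,0x91}
query mem[0x13]=0xb4, mem[0x17]=0x8c, mem[0x18]=0x44

MEM[0x13,0x17,0x18] = b4 8c 44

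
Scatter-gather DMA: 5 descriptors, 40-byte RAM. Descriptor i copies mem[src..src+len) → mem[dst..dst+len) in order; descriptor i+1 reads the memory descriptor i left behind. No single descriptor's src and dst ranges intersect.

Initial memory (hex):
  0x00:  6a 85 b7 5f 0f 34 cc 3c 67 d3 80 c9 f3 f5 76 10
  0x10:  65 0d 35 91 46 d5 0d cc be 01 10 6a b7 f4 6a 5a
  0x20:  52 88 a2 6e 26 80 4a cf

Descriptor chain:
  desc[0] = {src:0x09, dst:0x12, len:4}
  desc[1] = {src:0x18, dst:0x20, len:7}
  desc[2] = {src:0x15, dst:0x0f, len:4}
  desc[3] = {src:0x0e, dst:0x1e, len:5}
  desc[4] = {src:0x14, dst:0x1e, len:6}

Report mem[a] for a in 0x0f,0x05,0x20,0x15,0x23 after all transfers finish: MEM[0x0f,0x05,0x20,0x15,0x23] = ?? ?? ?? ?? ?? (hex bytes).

[0] 0x09->0x12 len=4 : d3 80 c9 f3
[1] 0x18->0x20 len=7 : be 01 10 6a b7 f4 6a
[2] 0x15->0x0f len=4 : f3 0d cc be
[3] 0x0e->0x1e len=5 : 76 f3 0d cc be
[4] 0x14->0x1e len=6 : c9 f3 0d cc be 01
query mem[0x0f]=0xf3, mem[0x05]=0x34, mem[0x20]=0x0d, mem[0x15]=0xf3, mem[0x23]=0x01

MEM[0x0f,0x05,0x20,0x15,0x23] = f3 34 0d f3 01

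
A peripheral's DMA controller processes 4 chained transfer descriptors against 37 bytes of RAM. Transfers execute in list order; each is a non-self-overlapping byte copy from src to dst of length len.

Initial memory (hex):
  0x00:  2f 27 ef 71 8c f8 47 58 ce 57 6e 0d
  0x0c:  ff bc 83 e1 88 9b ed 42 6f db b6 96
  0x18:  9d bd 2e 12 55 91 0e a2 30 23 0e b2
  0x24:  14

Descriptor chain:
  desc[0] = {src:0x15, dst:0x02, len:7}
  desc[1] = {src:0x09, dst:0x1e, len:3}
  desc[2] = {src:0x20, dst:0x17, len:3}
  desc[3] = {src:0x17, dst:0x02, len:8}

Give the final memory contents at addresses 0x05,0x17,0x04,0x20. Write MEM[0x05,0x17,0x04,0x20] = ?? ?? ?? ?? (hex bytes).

MEM[0x05,0x17,0x04,0x20] = 2e 0d 0e 0d

[0] 0x15->0x02 len=7 : db b6 96 9d bd 2e 12
[1] 0x09->0x1e len=3 : 57 6e 0d
[2] 0x20->0x17 len=3 : 0d 23 0e
[3] 0x17->0x02 len=8 : 0d 23 0e 2e 12 55 91 57
query mem[0x05]=0x2e, mem[0x17]=0x0d, mem[0x04]=0x0e, mem[0x20]=0x0d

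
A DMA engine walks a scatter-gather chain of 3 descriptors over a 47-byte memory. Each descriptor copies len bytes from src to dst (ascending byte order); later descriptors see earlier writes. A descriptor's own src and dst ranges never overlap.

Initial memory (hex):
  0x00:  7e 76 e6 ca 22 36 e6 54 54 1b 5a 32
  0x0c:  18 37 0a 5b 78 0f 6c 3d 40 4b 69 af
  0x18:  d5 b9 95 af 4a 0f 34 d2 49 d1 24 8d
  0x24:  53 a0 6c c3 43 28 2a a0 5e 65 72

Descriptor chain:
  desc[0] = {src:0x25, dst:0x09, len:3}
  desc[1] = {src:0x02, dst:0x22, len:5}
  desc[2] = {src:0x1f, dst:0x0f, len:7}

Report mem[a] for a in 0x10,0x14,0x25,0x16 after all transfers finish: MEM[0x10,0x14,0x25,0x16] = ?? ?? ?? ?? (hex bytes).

  after D0: wrote 3B at 0x09 = a06cc3
  after D1: wrote 5B at 0x22 = e6ca2236e6
  after D2: wrote 7B at 0x0f = d249d1e6ca2236
query mem[0x10]=0x49, mem[0x14]=0x22, mem[0x25]=0x36, mem[0x16]=0x69

MEM[0x10,0x14,0x25,0x16] = 49 22 36 69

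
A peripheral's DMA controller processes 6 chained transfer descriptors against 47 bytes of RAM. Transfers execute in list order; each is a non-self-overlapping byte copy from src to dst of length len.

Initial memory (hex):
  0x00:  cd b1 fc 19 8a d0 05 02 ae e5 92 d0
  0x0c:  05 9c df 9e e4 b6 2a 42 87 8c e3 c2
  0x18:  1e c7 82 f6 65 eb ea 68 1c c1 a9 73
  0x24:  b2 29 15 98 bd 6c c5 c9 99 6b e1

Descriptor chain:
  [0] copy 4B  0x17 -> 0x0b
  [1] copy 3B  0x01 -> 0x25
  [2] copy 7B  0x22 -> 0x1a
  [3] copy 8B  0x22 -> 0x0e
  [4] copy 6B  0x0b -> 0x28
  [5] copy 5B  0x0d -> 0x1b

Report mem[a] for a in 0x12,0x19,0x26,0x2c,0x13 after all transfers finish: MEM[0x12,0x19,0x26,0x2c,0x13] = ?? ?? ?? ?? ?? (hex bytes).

[0] 0x17->0x0b len=4 : c2 1e c7 82
[1] 0x01->0x25 len=3 : b1 fc 19
[2] 0x22->0x1a len=7 : a9 73 b2 b1 fc 19 bd
[3] 0x22->0x0e len=8 : a9 73 b2 b1 fc 19 bd 6c
[4] 0x0b->0x28 len=6 : c2 1e c7 a9 73 b2
[5] 0x0d->0x1b len=5 : c7 a9 73 b2 b1
query mem[0x12]=0xfc, mem[0x19]=0xc7, mem[0x26]=0xfc, mem[0x2c]=0x73, mem[0x13]=0x19

MEM[0x12,0x19,0x26,0x2c,0x13] = fc c7 fc 73 19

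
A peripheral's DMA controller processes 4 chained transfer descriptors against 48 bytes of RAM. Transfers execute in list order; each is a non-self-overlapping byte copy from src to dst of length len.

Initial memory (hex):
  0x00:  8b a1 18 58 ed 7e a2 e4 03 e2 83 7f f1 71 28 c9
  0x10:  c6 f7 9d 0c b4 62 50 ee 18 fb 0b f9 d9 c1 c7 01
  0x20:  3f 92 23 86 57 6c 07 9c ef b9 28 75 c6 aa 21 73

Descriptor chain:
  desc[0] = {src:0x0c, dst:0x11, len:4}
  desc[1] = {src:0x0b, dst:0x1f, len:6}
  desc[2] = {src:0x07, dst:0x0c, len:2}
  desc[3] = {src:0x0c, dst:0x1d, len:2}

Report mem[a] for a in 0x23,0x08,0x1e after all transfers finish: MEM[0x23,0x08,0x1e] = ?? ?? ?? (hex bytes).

#0 dst[0x11+4] := {0xf1,0x71,0x28,0xc9}
#1 dst[0x1f+6] := {0x7f,0xf1,0x71,0x28,0xc9,0xc6}
#2 dst[0x0c+2] := {0xe4,0x03}
#3 dst[0x1d+2] := {0xe4,0x03}
query mem[0x23]=0xc9, mem[0x08]=0x03, mem[0x1e]=0x03

MEM[0x23,0x08,0x1e] = c9 03 03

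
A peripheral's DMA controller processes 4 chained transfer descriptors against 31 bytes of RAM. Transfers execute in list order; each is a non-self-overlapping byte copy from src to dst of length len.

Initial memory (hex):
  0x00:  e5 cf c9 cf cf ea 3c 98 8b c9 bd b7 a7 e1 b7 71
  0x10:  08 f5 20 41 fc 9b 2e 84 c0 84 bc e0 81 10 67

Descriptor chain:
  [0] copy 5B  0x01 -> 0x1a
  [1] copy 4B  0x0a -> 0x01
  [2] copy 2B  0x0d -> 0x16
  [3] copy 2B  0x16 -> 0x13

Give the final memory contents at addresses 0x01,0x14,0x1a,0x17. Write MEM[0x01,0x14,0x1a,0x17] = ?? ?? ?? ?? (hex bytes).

MEM[0x01,0x14,0x1a,0x17] = bd b7 cf b7

D0: mem[0x1a..0x1e] <- [cf c9 cf cf ea]
D1: mem[0x01..0x04] <- [bd b7 a7 e1]
D2: mem[0x16..0x17] <- [e1 b7]
D3: mem[0x13..0x14] <- [e1 b7]
query mem[0x01]=0xbd, mem[0x14]=0xb7, mem[0x1a]=0xcf, mem[0x17]=0xb7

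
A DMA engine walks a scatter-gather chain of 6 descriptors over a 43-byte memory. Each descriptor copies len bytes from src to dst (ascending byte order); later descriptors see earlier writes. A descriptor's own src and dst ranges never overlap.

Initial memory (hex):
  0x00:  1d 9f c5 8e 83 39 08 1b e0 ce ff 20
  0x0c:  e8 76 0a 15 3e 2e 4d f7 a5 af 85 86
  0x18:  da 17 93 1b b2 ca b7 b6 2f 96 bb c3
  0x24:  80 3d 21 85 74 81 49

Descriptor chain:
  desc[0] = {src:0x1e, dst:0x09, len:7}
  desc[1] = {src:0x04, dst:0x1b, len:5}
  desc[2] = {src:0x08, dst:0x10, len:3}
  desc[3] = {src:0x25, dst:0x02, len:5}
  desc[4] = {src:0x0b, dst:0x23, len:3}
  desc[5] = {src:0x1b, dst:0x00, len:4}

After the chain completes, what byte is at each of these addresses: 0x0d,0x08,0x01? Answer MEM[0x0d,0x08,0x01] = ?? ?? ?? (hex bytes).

MEM[0x0d,0x08,0x01] = bb e0 39

D0: mem[0x09..0x0f] <- [b7 b6 2f 96 bb c3 80]
D1: mem[0x1b..0x1f] <- [83 39 08 1b e0]
D2: mem[0x10..0x12] <- [e0 b7 b6]
D3: mem[0x02..0x06] <- [3d 21 85 74 81]
D4: mem[0x23..0x25] <- [2f 96 bb]
D5: mem[0x00..0x03] <- [83 39 08 1b]
query mem[0x0d]=0xbb, mem[0x08]=0xe0, mem[0x01]=0x39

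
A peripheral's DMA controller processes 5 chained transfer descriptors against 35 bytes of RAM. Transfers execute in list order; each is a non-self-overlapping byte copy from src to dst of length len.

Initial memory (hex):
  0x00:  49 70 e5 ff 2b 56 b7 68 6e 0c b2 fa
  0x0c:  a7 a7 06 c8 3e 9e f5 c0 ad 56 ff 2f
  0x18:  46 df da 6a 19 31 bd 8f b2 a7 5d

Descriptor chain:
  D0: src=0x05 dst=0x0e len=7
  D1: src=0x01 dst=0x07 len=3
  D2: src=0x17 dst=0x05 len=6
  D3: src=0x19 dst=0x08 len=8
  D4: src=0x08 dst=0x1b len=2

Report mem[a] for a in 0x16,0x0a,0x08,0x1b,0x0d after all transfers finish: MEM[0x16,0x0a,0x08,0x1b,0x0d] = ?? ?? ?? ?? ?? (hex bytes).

[0] 0x05->0x0e len=7 : 56 b7 68 6e 0c b2 fa
[1] 0x01->0x07 len=3 : 70 e5 ff
[2] 0x17->0x05 len=6 : 2f 46 df da 6a 19
[3] 0x19->0x08 len=8 : df da 6a 19 31 bd 8f b2
[4] 0x08->0x1b len=2 : df da
query mem[0x16]=0xff, mem[0x0a]=0x6a, mem[0x08]=0xdf, mem[0x1b]=0xdf, mem[0x0d]=0xbd

MEM[0x16,0x0a,0x08,0x1b,0x0d] = ff 6a df df bd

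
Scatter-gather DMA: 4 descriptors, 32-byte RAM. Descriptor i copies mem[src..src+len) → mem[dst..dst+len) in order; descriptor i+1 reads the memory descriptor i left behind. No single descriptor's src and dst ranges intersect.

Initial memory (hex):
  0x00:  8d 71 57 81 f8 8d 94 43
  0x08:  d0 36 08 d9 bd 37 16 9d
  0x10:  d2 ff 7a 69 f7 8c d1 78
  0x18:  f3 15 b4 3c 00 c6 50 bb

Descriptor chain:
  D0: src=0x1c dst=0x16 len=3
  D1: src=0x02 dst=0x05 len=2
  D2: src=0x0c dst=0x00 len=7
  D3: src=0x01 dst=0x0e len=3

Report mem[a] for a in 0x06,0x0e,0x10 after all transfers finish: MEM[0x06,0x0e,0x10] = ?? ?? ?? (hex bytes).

MEM[0x06,0x0e,0x10] = 7a 37 9d

[0] 0x1c->0x16 len=3 : 00 c6 50
[1] 0x02->0x05 len=2 : 57 81
[2] 0x0c->0x00 len=7 : bd 37 16 9d d2 ff 7a
[3] 0x01->0x0e len=3 : 37 16 9d
query mem[0x06]=0x7a, mem[0x0e]=0x37, mem[0x10]=0x9d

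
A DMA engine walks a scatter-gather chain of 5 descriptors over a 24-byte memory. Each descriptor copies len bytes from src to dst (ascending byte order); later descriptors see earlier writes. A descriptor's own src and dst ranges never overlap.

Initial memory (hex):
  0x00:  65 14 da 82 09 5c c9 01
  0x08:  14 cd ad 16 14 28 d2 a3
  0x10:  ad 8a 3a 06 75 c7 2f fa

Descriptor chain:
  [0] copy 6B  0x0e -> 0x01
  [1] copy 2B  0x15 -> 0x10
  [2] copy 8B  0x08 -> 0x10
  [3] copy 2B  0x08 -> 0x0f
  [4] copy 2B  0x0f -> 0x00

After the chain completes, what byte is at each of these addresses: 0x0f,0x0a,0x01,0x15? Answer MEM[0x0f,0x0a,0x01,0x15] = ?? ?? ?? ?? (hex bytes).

D0: mem[0x01..0x06] <- [d2 a3 ad 8a 3a 06]
D1: mem[0x10..0x11] <- [c7 2f]
D2: mem[0x10..0x17] <- [14 cd ad 16 14 28 d2 a3]
D3: mem[0x0f..0x10] <- [14 cd]
D4: mem[0x00..0x01] <- [14 cd]
query mem[0x0f]=0x14, mem[0x0a]=0xad, mem[0x01]=0xcd, mem[0x15]=0x28

MEM[0x0f,0x0a,0x01,0x15] = 14 ad cd 28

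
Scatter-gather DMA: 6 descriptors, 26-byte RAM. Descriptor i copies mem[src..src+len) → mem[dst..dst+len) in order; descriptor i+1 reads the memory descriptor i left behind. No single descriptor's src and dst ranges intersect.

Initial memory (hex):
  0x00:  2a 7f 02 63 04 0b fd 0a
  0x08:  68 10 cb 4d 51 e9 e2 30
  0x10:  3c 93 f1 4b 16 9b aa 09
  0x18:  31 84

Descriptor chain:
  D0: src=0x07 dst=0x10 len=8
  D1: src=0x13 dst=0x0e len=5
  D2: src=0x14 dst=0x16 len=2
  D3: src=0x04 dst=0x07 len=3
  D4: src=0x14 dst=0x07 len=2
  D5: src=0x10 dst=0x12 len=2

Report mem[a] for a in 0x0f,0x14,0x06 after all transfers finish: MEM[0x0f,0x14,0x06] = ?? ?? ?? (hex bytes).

MEM[0x0f,0x14,0x06] = 4d 4d fd

D0: mem[0x10..0x17] <- [0a 68 10 cb 4d 51 e9 e2]
D1: mem[0x0e..0x12] <- [cb 4d 51 e9 e2]
D2: mem[0x16..0x17] <- [4d 51]
D3: mem[0x07..0x09] <- [04 0b fd]
D4: mem[0x07..0x08] <- [4d 51]
D5: mem[0x12..0x13] <- [51 e9]
query mem[0x0f]=0x4d, mem[0x14]=0x4d, mem[0x06]=0xfd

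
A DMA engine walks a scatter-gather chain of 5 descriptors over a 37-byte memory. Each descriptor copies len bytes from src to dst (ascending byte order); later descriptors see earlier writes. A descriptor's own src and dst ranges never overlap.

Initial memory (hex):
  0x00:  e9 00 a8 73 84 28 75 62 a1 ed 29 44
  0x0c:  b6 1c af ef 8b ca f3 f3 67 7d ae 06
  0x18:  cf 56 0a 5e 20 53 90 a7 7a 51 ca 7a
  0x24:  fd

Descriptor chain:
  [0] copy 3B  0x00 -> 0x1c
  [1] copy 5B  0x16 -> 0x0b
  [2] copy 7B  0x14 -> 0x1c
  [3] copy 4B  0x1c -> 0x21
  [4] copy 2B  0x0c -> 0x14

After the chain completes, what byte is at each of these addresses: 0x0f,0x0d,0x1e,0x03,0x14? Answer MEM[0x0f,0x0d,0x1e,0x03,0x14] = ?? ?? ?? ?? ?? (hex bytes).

[0] 0x00->0x1c len=3 : e9 00 a8
[1] 0x16->0x0b len=5 : ae 06 cf 56 0a
[2] 0x14->0x1c len=7 : 67 7d ae 06 cf 56 0a
[3] 0x1c->0x21 len=4 : 67 7d ae 06
[4] 0x0c->0x14 len=2 : 06 cf
query mem[0x0f]=0x0a, mem[0x0d]=0xcf, mem[0x1e]=0xae, mem[0x03]=0x73, mem[0x14]=0x06

MEM[0x0f,0x0d,0x1e,0x03,0x14] = 0a cf ae 73 06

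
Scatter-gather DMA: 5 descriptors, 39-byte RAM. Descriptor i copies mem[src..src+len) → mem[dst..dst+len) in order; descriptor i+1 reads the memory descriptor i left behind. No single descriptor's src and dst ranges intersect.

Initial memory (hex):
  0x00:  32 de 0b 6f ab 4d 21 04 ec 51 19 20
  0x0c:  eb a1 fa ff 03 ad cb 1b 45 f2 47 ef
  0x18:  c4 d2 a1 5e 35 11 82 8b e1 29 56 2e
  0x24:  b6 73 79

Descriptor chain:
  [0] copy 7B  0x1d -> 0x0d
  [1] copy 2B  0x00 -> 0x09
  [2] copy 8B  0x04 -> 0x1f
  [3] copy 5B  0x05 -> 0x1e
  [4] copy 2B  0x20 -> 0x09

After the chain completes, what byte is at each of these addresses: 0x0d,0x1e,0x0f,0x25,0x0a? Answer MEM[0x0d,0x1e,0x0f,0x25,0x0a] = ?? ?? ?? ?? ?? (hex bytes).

D0: mem[0x0d..0x13] <- [11 82 8b e1 29 56 2e]
D1: mem[0x09..0x0a] <- [32 de]
D2: mem[0x1f..0x26] <- [ab 4d 21 04 ec 32 de 20]
D3: mem[0x1e..0x22] <- [4d 21 04 ec 32]
D4: mem[0x09..0x0a] <- [04 ec]
query mem[0x0d]=0x11, mem[0x1e]=0x4d, mem[0x0f]=0x8b, mem[0x25]=0xde, mem[0x0a]=0xec

MEM[0x0d,0x1e,0x0f,0x25,0x0a] = 11 4d 8b de ec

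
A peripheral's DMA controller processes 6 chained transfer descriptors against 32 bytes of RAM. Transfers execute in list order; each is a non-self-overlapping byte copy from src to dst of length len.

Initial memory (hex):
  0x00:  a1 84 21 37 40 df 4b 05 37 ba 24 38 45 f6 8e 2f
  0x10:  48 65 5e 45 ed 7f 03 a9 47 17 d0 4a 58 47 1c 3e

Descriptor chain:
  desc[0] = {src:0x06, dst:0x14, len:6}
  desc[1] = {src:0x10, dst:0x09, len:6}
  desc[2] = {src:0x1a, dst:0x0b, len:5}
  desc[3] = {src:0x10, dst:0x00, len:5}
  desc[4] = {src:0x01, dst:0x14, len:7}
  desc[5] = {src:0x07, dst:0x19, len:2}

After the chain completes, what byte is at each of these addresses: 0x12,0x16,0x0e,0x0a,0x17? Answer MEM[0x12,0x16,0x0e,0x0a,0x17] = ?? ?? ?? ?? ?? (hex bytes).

D0: mem[0x14..0x19] <- [4b 05 37 ba 24 38]
D1: mem[0x09..0x0e] <- [48 65 5e 45 4b 05]
D2: mem[0x0b..0x0f] <- [d0 4a 58 47 1c]
D3: mem[0x00..0x04] <- [48 65 5e 45 4b]
D4: mem[0x14..0x1a] <- [65 5e 45 4b df 4b 05]
D5: mem[0x19..0x1a] <- [05 37]
query mem[0x12]=0x5e, mem[0x16]=0x45, mem[0x0e]=0x47, mem[0x0a]=0x65, mem[0x17]=0x4b

MEM[0x12,0x16,0x0e,0x0a,0x17] = 5e 45 47 65 4b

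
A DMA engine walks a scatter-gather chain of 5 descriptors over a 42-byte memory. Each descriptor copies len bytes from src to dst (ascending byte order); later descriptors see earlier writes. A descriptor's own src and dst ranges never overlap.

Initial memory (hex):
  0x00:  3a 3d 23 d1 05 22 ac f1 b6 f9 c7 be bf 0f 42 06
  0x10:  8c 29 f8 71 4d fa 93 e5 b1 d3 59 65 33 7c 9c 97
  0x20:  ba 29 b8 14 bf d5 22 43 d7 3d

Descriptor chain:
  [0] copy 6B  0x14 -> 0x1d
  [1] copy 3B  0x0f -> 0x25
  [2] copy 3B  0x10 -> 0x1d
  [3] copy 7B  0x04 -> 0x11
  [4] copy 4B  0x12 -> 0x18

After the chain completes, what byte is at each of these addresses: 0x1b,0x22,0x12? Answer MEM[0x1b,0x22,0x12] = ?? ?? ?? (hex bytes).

MEM[0x1b,0x22,0x12] = b6 d3 22

#0 dst[0x1d+6] := {0x4d,0xfa,0x93,0xe5,0xb1,0xd3}
#1 dst[0x25+3] := {0x06,0x8c,0x29}
#2 dst[0x1d+3] := {0x8c,0x29,0xf8}
#3 dst[0x11+7] := {0x05,0x22,0xac,0xf1,0xb6,0xf9,0xc7}
#4 dst[0x18+4] := {0x22,0xac,0xf1,0xb6}
query mem[0x1b]=0xb6, mem[0x22]=0xd3, mem[0x12]=0x22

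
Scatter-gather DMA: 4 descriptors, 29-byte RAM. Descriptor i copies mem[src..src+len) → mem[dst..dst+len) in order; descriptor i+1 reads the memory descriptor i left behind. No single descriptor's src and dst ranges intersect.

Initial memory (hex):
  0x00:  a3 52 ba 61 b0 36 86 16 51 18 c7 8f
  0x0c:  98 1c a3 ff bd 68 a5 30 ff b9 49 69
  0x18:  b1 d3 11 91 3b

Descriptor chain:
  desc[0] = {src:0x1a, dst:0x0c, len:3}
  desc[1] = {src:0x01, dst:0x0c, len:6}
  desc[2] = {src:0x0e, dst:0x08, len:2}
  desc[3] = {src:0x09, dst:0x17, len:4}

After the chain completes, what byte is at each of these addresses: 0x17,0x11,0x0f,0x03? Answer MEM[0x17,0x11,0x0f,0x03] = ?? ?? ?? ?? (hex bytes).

[0] 0x1a->0x0c len=3 : 11 91 3b
[1] 0x01->0x0c len=6 : 52 ba 61 b0 36 86
[2] 0x0e->0x08 len=2 : 61 b0
[3] 0x09->0x17 len=4 : b0 c7 8f 52
query mem[0x17]=0xb0, mem[0x11]=0x86, mem[0x0f]=0xb0, mem[0x03]=0x61

MEM[0x17,0x11,0x0f,0x03] = b0 86 b0 61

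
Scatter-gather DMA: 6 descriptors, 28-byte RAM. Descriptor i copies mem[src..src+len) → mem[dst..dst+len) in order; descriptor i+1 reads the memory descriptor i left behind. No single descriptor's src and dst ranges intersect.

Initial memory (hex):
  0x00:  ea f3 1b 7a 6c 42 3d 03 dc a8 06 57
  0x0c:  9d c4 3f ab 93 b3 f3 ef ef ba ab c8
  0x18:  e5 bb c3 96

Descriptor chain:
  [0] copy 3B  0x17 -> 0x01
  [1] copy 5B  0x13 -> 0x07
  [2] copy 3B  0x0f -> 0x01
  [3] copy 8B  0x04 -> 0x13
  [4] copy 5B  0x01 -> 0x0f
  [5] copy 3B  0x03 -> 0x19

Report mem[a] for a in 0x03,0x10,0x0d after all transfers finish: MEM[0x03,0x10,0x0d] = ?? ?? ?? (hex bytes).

MEM[0x03,0x10,0x0d] = b3 93 c4

#0 dst[0x01+3] := {0xc8,0xe5,0xbb}
#1 dst[0x07+5] := {0xef,0xef,0xba,0xab,0xc8}
#2 dst[0x01+3] := {0xab,0x93,0xb3}
#3 dst[0x13+8] := {0x6c,0x42,0x3d,0xef,0xef,0xba,0xab,0xc8}
#4 dst[0x0f+5] := {0xab,0x93,0xb3,0x6c,0x42}
#5 dst[0x19+3] := {0xb3,0x6c,0x42}
query mem[0x03]=0xb3, mem[0x10]=0x93, mem[0x0d]=0xc4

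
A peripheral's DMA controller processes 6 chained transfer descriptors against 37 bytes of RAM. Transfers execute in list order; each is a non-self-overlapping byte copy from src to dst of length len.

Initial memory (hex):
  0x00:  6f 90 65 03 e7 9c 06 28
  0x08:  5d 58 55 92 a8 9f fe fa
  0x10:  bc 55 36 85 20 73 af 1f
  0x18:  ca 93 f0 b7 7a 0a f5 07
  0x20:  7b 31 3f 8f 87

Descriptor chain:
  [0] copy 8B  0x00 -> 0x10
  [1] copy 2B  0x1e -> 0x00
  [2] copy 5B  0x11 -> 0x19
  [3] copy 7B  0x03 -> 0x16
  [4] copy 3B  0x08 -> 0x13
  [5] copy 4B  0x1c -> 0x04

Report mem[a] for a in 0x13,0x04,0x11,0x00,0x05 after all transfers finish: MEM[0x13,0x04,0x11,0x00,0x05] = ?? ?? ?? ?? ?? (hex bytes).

#0 dst[0x10+8] := {0x6f,0x90,0x65,0x03,0xe7,0x9c,0x06,0x28}
#1 dst[0x00+2] := {0xf5,0x07}
#2 dst[0x19+5] := {0x90,0x65,0x03,0xe7,0x9c}
#3 dst[0x16+7] := {0x03,0xe7,0x9c,0x06,0x28,0x5d,0x58}
#4 dst[0x13+3] := {0x5d,0x58,0x55}
#5 dst[0x04+4] := {0x58,0x9c,0xf5,0x07}
query mem[0x13]=0x5d, mem[0x04]=0x58, mem[0x11]=0x90, mem[0x00]=0xf5, mem[0x05]=0x9c

MEM[0x13,0x04,0x11,0x00,0x05] = 5d 58 90 f5 9c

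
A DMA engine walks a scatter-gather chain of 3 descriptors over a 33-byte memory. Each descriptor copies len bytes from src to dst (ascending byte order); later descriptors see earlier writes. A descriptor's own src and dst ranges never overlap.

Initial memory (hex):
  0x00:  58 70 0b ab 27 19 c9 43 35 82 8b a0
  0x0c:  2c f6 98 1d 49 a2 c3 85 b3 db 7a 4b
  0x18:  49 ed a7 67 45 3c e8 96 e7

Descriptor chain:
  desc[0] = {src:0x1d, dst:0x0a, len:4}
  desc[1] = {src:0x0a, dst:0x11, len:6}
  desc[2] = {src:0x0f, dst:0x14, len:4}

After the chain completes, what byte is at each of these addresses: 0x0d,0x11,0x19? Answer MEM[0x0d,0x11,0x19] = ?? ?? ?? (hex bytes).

MEM[0x0d,0x11,0x19] = e7 3c ed

  after D0: wrote 4B at 0x0a = 3ce896e7
  after D1: wrote 6B at 0x11 = 3ce896e7981d
  after D2: wrote 4B at 0x14 = 1d493ce8
query mem[0x0d]=0xe7, mem[0x11]=0x3c, mem[0x19]=0xed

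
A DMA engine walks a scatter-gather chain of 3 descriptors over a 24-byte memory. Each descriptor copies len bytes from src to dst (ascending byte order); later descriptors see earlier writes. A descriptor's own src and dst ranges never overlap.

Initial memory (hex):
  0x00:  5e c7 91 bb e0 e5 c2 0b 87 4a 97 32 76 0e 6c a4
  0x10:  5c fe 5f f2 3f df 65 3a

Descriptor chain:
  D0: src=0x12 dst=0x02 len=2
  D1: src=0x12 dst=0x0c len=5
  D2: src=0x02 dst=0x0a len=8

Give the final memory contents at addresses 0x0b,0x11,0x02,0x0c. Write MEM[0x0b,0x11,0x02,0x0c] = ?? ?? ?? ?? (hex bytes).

#0 dst[0x02+2] := {0x5f,0xf2}
#1 dst[0x0c+5] := {0x5f,0xf2,0x3f,0xdf,0x65}
#2 dst[0x0a+8] := {0x5f,0xf2,0xe0,0xe5,0xc2,0x0b,0x87,0x4a}
query mem[0x0b]=0xf2, mem[0x11]=0x4a, mem[0x02]=0x5f, mem[0x0c]=0xe0

MEM[0x0b,0x11,0x02,0x0c] = f2 4a 5f e0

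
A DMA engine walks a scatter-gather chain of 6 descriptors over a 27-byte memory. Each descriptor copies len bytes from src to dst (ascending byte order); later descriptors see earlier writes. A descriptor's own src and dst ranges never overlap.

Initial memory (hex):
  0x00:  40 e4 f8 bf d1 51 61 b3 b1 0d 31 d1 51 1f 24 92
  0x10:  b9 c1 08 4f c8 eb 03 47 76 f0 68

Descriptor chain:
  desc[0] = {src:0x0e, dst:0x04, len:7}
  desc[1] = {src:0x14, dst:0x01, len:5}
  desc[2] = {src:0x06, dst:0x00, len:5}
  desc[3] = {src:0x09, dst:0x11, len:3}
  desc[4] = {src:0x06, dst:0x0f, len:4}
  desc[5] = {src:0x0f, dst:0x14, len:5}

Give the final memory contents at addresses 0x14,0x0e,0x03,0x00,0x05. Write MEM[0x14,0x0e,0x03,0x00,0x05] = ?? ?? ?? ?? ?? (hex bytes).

MEM[0x14,0x0e,0x03,0x00,0x05] = b9 24 4f b9 76

  after D0: wrote 7B at 0x04 = 2492b9c1084fc8
  after D1: wrote 5B at 0x01 = c8eb034776
  after D2: wrote 5B at 0x00 = b9c1084fc8
  after D3: wrote 3B at 0x11 = 4fc8d1
  after D4: wrote 4B at 0x0f = b9c1084f
  after D5: wrote 5B at 0x14 = b9c1084fd1
query mem[0x14]=0xb9, mem[0x0e]=0x24, mem[0x03]=0x4f, mem[0x00]=0xb9, mem[0x05]=0x76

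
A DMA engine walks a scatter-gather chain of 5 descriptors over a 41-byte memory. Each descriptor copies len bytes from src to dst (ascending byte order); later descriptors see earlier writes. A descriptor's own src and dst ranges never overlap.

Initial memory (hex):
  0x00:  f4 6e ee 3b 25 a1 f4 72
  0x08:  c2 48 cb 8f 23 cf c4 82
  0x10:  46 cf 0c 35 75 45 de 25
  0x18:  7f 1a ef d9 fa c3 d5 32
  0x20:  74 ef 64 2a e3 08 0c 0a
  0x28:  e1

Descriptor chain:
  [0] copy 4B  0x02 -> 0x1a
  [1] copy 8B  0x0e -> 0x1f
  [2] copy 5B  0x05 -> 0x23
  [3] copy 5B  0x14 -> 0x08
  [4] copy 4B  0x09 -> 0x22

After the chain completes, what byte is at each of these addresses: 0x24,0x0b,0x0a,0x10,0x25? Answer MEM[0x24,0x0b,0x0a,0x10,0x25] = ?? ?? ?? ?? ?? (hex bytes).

#0 dst[0x1a+4] := {0xee,0x3b,0x25,0xa1}
#1 dst[0x1f+8] := {0xc4,0x82,0x46,0xcf,0x0c,0x35,0x75,0x45}
#2 dst[0x23+5] := {0xa1,0xf4,0x72,0xc2,0x48}
#3 dst[0x08+5] := {0x75,0x45,0xde,0x25,0x7f}
#4 dst[0x22+4] := {0x45,0xde,0x25,0x7f}
query mem[0x24]=0x25, mem[0x0b]=0x25, mem[0x0a]=0xde, mem[0x10]=0x46, mem[0x25]=0x7f

MEM[0x24,0x0b,0x0a,0x10,0x25] = 25 25 de 46 7f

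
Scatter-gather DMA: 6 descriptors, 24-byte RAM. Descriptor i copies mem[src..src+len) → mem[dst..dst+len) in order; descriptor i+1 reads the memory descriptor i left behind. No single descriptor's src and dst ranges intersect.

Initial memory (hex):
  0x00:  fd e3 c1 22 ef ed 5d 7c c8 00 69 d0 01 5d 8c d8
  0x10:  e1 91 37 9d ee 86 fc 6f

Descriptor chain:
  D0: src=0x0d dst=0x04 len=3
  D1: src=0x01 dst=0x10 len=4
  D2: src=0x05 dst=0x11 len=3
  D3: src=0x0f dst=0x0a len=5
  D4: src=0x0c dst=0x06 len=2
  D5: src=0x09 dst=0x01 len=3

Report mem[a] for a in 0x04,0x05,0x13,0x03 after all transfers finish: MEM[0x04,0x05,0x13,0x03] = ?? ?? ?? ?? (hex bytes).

MEM[0x04,0x05,0x13,0x03] = 5d 8c 7c e3

  after D0: wrote 3B at 0x04 = 5d8cd8
  after D1: wrote 4B at 0x10 = e3c1225d
  after D2: wrote 3B at 0x11 = 8cd87c
  after D3: wrote 5B at 0x0a = d8e38cd87c
  after D4: wrote 2B at 0x06 = 8cd8
  after D5: wrote 3B at 0x01 = 00d8e3
query mem[0x04]=0x5d, mem[0x05]=0x8c, mem[0x13]=0x7c, mem[0x03]=0xe3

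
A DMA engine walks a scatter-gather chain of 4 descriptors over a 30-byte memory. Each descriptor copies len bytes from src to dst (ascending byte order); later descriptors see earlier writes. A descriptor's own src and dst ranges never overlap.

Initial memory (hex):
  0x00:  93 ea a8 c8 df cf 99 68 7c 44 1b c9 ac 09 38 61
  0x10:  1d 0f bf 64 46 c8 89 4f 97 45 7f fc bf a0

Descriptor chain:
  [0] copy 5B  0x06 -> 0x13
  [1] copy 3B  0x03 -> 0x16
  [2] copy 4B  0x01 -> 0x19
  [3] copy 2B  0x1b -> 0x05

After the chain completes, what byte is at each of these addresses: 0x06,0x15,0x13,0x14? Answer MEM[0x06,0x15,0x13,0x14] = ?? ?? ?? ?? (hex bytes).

MEM[0x06,0x15,0x13,0x14] = df 7c 99 68

D0: mem[0x13..0x17] <- [99 68 7c 44 1b]
D1: mem[0x16..0x18] <- [c8 df cf]
D2: mem[0x19..0x1c] <- [ea a8 c8 df]
D3: mem[0x05..0x06] <- [c8 df]
query mem[0x06]=0xdf, mem[0x15]=0x7c, mem[0x13]=0x99, mem[0x14]=0x68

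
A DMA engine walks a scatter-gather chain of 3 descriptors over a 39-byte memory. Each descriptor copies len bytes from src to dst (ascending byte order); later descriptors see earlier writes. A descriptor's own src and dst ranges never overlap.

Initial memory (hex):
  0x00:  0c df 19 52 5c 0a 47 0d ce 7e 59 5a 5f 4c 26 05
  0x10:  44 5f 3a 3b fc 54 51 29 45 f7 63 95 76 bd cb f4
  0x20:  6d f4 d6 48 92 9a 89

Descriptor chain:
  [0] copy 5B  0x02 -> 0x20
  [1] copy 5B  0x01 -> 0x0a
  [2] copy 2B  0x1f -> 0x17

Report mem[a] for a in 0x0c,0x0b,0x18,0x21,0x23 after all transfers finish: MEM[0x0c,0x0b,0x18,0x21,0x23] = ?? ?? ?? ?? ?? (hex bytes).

D0: mem[0x20..0x24] <- [19 52 5c 0a 47]
D1: mem[0x0a..0x0e] <- [df 19 52 5c 0a]
D2: mem[0x17..0x18] <- [f4 19]
query mem[0x0c]=0x52, mem[0x0b]=0x19, mem[0x18]=0x19, mem[0x21]=0x52, mem[0x23]=0x0a

MEM[0x0c,0x0b,0x18,0x21,0x23] = 52 19 19 52 0a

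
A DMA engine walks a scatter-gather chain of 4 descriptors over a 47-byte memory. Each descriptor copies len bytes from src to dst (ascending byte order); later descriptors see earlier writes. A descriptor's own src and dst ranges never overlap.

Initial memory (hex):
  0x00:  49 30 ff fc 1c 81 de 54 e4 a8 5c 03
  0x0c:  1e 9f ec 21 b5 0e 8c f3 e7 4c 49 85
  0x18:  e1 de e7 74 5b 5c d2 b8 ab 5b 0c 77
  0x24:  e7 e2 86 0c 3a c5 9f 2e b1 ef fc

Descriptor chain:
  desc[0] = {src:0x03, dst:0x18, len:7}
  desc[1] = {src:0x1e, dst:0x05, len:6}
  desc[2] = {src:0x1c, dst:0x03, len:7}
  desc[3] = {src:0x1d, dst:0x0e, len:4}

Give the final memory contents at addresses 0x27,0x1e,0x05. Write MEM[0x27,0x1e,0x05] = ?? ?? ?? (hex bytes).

[0] 0x03->0x18 len=7 : fc 1c 81 de 54 e4 a8
[1] 0x1e->0x05 len=6 : a8 b8 ab 5b 0c 77
[2] 0x1c->0x03 len=7 : 54 e4 a8 b8 ab 5b 0c
[3] 0x1d->0x0e len=4 : e4 a8 b8 ab
query mem[0x27]=0x0c, mem[0x1e]=0xa8, mem[0x05]=0xa8

MEM[0x27,0x1e,0x05] = 0c a8 a8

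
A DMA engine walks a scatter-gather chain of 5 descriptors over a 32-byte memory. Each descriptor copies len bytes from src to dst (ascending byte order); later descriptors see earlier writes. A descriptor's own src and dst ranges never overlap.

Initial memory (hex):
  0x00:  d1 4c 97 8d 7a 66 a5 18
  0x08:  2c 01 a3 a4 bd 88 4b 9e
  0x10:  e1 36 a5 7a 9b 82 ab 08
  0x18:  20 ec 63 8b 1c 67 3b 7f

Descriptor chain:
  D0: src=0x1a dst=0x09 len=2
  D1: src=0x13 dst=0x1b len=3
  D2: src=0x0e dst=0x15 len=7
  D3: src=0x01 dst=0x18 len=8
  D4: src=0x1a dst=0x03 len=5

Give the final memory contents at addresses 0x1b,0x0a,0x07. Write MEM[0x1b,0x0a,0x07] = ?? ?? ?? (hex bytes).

MEM[0x1b,0x0a,0x07] = 7a 8b 18

[0] 0x1a->0x09 len=2 : 63 8b
[1] 0x13->0x1b len=3 : 7a 9b 82
[2] 0x0e->0x15 len=7 : 4b 9e e1 36 a5 7a 9b
[3] 0x01->0x18 len=8 : 4c 97 8d 7a 66 a5 18 2c
[4] 0x1a->0x03 len=5 : 8d 7a 66 a5 18
query mem[0x1b]=0x7a, mem[0x0a]=0x8b, mem[0x07]=0x18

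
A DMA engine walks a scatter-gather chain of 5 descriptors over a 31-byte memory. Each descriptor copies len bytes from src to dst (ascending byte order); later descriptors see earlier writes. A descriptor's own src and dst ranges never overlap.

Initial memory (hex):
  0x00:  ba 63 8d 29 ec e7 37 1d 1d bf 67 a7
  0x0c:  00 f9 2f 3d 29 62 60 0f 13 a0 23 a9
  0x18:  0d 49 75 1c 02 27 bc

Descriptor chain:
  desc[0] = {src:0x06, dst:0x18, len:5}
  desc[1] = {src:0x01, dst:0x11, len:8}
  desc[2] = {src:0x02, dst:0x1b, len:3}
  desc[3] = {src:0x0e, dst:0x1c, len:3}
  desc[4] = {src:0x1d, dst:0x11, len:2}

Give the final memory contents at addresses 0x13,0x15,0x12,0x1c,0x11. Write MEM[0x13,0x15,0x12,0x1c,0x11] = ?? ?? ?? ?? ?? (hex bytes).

MEM[0x13,0x15,0x12,0x1c,0x11] = 29 e7 29 2f 3d

  after D0: wrote 5B at 0x18 = 371d1dbf67
  after D1: wrote 8B at 0x11 = 638d29ece7371d1d
  after D2: wrote 3B at 0x1b = 8d29ec
  after D3: wrote 3B at 0x1c = 2f3d29
  after D4: wrote 2B at 0x11 = 3d29
query mem[0x13]=0x29, mem[0x15]=0xe7, mem[0x12]=0x29, mem[0x1c]=0x2f, mem[0x11]=0x3d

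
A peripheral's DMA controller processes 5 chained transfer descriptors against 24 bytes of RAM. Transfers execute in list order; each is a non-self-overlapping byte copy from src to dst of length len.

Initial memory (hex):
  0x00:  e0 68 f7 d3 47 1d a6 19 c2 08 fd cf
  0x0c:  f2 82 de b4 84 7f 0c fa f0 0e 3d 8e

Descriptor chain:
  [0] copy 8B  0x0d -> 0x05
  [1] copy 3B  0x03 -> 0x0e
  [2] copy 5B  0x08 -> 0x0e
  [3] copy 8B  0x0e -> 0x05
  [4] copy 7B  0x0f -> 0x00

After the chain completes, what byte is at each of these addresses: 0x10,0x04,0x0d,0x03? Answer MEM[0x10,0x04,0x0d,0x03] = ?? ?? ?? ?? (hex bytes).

MEM[0x10,0x04,0x0d,0x03] = 0c fa 82 f0

  after D0: wrote 8B at 0x05 = 82deb4847f0cfaf0
  after D1: wrote 3B at 0x0e = d34782
  after D2: wrote 5B at 0x0e = 847f0cfaf0
  after D3: wrote 8B at 0x05 = 847f0cfaf0faf00e
  after D4: wrote 7B at 0x00 = 7f0cfaf0faf00e
query mem[0x10]=0x0c, mem[0x04]=0xfa, mem[0x0d]=0x82, mem[0x03]=0xf0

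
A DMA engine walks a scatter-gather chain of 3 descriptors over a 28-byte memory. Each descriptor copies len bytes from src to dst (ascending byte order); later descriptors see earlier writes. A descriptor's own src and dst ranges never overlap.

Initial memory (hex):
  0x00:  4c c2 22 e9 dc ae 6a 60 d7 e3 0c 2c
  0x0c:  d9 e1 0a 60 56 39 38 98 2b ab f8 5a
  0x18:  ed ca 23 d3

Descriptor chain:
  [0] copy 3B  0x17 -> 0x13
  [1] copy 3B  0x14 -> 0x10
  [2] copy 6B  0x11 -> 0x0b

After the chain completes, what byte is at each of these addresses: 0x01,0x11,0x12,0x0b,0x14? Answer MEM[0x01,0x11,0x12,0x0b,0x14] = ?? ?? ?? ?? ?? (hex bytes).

MEM[0x01,0x11,0x12,0x0b,0x14] = c2 ca f8 ca ed

D0: mem[0x13..0x15] <- [5a ed ca]
D1: mem[0x10..0x12] <- [ed ca f8]
D2: mem[0x0b..0x10] <- [ca f8 5a ed ca f8]
query mem[0x01]=0xc2, mem[0x11]=0xca, mem[0x12]=0xf8, mem[0x0b]=0xca, mem[0x14]=0xed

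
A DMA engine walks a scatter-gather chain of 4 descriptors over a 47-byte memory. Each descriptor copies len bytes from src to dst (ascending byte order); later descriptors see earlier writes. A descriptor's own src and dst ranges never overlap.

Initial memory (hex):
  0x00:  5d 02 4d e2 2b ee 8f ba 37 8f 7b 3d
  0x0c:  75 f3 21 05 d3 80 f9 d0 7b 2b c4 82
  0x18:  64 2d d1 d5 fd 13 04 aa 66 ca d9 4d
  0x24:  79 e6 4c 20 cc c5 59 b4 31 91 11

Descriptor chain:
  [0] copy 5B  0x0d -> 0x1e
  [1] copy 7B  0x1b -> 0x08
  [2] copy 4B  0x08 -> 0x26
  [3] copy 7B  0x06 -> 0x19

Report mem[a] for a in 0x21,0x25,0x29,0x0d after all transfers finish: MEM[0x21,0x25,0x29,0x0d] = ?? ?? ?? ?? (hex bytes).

MEM[0x21,0x25,0x29,0x0d] = d3 e6 f3 05

D0: mem[0x1e..0x22] <- [f3 21 05 d3 80]
D1: mem[0x08..0x0e] <- [d5 fd 13 f3 21 05 d3]
D2: mem[0x26..0x29] <- [d5 fd 13 f3]
D3: mem[0x19..0x1f] <- [8f ba d5 fd 13 f3 21]
query mem[0x21]=0xd3, mem[0x25]=0xe6, mem[0x29]=0xf3, mem[0x0d]=0x05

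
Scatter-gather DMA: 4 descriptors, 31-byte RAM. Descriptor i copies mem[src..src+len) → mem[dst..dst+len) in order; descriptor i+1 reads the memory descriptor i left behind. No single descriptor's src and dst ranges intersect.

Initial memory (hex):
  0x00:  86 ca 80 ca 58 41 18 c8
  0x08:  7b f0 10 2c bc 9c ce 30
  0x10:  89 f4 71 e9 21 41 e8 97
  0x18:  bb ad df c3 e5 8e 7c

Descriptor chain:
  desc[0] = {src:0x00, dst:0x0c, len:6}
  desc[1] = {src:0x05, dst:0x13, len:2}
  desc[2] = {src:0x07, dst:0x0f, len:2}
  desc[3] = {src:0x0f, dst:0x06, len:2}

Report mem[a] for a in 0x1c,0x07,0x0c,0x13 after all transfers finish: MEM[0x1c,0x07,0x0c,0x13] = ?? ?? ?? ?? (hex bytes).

MEM[0x1c,0x07,0x0c,0x13] = e5 7b 86 41

[0] 0x00->0x0c len=6 : 86 ca 80 ca 58 41
[1] 0x05->0x13 len=2 : 41 18
[2] 0x07->0x0f len=2 : c8 7b
[3] 0x0f->0x06 len=2 : c8 7b
query mem[0x1c]=0xe5, mem[0x07]=0x7b, mem[0x0c]=0x86, mem[0x13]=0x41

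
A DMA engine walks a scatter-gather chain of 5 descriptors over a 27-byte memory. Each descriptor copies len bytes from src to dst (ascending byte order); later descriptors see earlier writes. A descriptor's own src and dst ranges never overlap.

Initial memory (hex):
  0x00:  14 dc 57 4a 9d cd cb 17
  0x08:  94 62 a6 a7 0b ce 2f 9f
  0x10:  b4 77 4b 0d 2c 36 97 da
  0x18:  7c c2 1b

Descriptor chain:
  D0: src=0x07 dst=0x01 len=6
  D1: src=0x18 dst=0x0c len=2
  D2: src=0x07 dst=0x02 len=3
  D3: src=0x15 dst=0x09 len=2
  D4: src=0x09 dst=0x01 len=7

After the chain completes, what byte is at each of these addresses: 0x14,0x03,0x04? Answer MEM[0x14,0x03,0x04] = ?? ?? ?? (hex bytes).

  after D0: wrote 6B at 0x01 = 179462a6a70b
  after D1: wrote 2B at 0x0c = 7cc2
  after D2: wrote 3B at 0x02 = 179462
  after D3: wrote 2B at 0x09 = 3697
  after D4: wrote 7B at 0x01 = 3697a77cc22f9f
query mem[0x14]=0x2c, mem[0x03]=0xa7, mem[0x04]=0x7c

MEM[0x14,0x03,0x04] = 2c a7 7c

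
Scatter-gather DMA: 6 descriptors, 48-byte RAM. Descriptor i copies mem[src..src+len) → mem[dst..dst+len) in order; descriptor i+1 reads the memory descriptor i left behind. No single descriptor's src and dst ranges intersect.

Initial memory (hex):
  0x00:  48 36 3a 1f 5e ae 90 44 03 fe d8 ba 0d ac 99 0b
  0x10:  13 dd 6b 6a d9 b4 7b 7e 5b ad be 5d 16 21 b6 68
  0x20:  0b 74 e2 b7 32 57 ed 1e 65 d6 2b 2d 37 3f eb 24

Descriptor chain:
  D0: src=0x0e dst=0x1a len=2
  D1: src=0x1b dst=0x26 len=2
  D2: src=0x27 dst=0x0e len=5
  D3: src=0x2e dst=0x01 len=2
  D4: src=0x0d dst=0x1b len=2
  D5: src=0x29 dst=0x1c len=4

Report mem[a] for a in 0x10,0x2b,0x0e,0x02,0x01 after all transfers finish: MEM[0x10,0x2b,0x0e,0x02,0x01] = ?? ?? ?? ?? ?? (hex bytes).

  after D0: wrote 2B at 0x1a = 990b
  after D1: wrote 2B at 0x26 = 0b16
  after D2: wrote 5B at 0x0e = 1665d62b2d
  after D3: wrote 2B at 0x01 = eb24
  after D4: wrote 2B at 0x1b = ac16
  after D5: wrote 4B at 0x1c = d62b2d37
query mem[0x10]=0xd6, mem[0x2b]=0x2d, mem[0x0e]=0x16, mem[0x02]=0x24, mem[0x01]=0xeb

MEM[0x10,0x2b,0x0e,0x02,0x01] = d6 2d 16 24 eb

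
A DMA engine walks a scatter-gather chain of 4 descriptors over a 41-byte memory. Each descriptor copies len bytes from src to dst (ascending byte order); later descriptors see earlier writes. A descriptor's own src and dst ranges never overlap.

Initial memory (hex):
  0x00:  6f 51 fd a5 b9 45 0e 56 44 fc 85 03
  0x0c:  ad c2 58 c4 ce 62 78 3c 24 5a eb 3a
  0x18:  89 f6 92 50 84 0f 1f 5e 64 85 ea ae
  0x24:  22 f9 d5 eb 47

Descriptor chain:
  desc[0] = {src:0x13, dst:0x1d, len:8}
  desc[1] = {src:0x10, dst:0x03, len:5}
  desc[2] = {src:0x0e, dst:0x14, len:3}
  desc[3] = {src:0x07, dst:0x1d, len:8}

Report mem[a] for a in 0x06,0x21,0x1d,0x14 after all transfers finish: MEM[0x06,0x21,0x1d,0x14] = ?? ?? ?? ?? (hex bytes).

MEM[0x06,0x21,0x1d,0x14] = 3c 03 24 58

#0 dst[0x1d+8] := {0x3c,0x24,0x5a,0xeb,0x3a,0x89,0xf6,0x92}
#1 dst[0x03+5] := {0xce,0x62,0x78,0x3c,0x24}
#2 dst[0x14+3] := {0x58,0xc4,0xce}
#3 dst[0x1d+8] := {0x24,0x44,0xfc,0x85,0x03,0xad,0xc2,0x58}
query mem[0x06]=0x3c, mem[0x21]=0x03, mem[0x1d]=0x24, mem[0x14]=0x58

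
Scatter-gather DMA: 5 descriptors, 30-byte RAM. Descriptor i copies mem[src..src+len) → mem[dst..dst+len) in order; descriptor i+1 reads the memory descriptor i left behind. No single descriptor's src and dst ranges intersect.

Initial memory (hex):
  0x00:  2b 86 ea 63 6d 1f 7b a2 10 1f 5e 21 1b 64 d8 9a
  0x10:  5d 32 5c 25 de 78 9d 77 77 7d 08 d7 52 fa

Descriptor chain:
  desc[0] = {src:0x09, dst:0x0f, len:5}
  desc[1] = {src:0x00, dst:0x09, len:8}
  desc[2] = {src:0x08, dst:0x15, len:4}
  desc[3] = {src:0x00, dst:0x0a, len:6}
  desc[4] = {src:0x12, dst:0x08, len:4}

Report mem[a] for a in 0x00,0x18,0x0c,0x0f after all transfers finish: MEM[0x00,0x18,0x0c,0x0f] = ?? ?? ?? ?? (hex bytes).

MEM[0x00,0x18,0x0c,0x0f] = 2b ea ea 1f

  after D0: wrote 5B at 0x0f = 1f5e211b64
  after D1: wrote 8B at 0x09 = 2b86ea636d1f7ba2
  after D2: wrote 4B at 0x15 = 102b86ea
  after D3: wrote 6B at 0x0a = 2b86ea636d1f
  after D4: wrote 4B at 0x08 = 1b64de10
query mem[0x00]=0x2b, mem[0x18]=0xea, mem[0x0c]=0xea, mem[0x0f]=0x1f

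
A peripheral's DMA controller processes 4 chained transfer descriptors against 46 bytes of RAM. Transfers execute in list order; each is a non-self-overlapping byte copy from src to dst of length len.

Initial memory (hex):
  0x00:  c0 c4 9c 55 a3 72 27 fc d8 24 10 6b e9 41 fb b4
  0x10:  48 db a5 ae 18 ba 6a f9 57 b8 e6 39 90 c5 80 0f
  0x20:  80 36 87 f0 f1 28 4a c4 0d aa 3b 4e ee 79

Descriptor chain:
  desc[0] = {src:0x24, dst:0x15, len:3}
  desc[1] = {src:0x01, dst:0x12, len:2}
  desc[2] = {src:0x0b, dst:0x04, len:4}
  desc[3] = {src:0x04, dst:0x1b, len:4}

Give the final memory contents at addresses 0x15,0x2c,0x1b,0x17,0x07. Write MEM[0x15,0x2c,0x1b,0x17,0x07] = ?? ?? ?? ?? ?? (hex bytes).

D0: mem[0x15..0x17] <- [f1 28 4a]
D1: mem[0x12..0x13] <- [c4 9c]
D2: mem[0x04..0x07] <- [6b e9 41 fb]
D3: mem[0x1b..0x1e] <- [6b e9 41 fb]
query mem[0x15]=0xf1, mem[0x2c]=0xee, mem[0x1b]=0x6b, mem[0x17]=0x4a, mem[0x07]=0xfb

MEM[0x15,0x2c,0x1b,0x17,0x07] = f1 ee 6b 4a fb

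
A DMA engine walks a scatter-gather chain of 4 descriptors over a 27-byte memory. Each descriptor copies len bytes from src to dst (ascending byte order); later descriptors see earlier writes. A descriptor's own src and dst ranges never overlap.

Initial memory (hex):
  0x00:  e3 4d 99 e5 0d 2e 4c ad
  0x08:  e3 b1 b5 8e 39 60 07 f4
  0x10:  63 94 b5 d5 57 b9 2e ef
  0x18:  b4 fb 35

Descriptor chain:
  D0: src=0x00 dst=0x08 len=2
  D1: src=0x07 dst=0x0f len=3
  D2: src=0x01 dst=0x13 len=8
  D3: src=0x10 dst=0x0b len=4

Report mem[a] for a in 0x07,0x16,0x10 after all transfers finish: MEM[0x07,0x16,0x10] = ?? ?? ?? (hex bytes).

MEM[0x07,0x16,0x10] = ad 0d e3

D0: mem[0x08..0x09] <- [e3 4d]
D1: mem[0x0f..0x11] <- [ad e3 4d]
D2: mem[0x13..0x1a] <- [4d 99 e5 0d 2e 4c ad e3]
D3: mem[0x0b..0x0e] <- [e3 4d b5 4d]
query mem[0x07]=0xad, mem[0x16]=0x0d, mem[0x10]=0xe3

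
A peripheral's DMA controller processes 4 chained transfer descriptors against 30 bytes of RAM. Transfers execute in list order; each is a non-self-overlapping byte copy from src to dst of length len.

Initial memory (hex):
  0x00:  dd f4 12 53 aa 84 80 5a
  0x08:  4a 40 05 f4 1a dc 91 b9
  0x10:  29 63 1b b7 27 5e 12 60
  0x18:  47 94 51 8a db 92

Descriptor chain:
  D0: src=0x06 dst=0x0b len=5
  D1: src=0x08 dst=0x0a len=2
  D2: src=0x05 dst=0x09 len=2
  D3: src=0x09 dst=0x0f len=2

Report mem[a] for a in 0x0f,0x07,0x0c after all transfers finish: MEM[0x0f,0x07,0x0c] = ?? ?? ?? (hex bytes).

MEM[0x0f,0x07,0x0c] = 84 5a 5a

D0: mem[0x0b..0x0f] <- [80 5a 4a 40 05]
D1: mem[0x0a..0x0b] <- [4a 40]
D2: mem[0x09..0x0a] <- [84 80]
D3: mem[0x0f..0x10] <- [84 80]
query mem[0x0f]=0x84, mem[0x07]=0x5a, mem[0x0c]=0x5a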